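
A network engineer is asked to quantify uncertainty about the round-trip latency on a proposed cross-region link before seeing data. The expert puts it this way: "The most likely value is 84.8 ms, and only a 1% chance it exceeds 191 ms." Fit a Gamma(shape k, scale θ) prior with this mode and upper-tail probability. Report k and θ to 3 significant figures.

Gamma(k,θ) with k>1 has mode (k−1)θ, so θ = 84.8/(k−1).
Need P(X < 191) = 0.99 with θ tied to k this way. Start at k = 2, θ = 84.8: P(X<191) ≈ 0.658.
Too low — raise k to concentrate. Iterating converges to k ≈ 8.28.
Then θ = 84.8/(8.28−1) ≈ 11.7.

k ≈ 8.28, θ ≈ 11.7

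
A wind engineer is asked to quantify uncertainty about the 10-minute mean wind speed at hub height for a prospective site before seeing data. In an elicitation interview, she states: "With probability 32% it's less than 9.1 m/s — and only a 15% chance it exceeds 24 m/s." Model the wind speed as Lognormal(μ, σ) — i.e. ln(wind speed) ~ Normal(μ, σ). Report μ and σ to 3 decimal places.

μ ≈ 2.510, σ ≈ 0.645

If T ~ Lognormal(μ,σ) then ln T ~ Normal(μ,σ), so the p-quantile of ln T is μ + z_p·σ.
ln(9.1) = 2.208 and ln(24) = 3.178; z_{0.32} = -0.4677, z_{0.85} = 1.036.
σ = (3.178 − 2.208)/(1.036 − (-0.4677)) = 0.645.
μ = 2.208 − (-0.4677)·0.645 = 2.510.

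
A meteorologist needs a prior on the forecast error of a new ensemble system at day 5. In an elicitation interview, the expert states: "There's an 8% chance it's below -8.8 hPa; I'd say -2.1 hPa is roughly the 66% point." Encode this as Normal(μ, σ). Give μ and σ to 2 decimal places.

For Normal(μ,σ), the p-quantile is μ + z_p·σ. Here z_{0.08} = -1.405, z_{0.66} = 0.4125.
So -8.8 = μ − 1.405σ and -2.1 = μ + 0.4125σ.
Subtracting: σ = (-2.1 − -8.8)/(0.4125 − (-1.405)) = 3.69.
Then μ = -8.8 − (-1.405)·3.69 = -3.62.

μ = -3.62, σ = 3.69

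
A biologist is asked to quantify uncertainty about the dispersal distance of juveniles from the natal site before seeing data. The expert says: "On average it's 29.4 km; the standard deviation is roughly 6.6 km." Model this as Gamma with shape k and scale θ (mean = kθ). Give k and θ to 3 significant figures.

k ≈ 19.8, θ ≈ 1.48

For Gamma(k, scale θ): mean = kθ, variance = kθ², so CV = 1/√k.
CV = SD/mean = 6.6/29.4 = 0.2245, hence k = 1/CV² = 19.8.
Then θ = mean/k = 29.4/19.8 = 1.48.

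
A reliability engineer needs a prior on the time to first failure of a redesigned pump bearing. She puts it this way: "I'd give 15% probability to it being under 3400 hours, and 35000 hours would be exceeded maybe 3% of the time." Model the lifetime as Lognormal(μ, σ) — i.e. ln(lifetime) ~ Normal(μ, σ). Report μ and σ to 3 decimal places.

μ ≈ 8.960, σ ≈ 0.799

If T ~ Lognormal(μ,σ) then ln T ~ Normal(μ,σ), so the p-quantile of ln T is μ + z_p·σ.
ln(3400) = 8.132 and ln(35000) = 10.46; z_{0.15} = -1.036, z_{0.97} = 1.881.
σ = (10.46 − 8.132)/(1.881 − (-1.036)) = 0.799.
μ = 8.132 − (-1.036)·0.799 = 8.960.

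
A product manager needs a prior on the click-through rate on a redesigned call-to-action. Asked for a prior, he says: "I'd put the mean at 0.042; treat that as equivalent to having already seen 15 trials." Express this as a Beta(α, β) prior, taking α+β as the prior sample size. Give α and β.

Under the effective-sample-size interpretation, Beta(α, β) has prior mean α/(α+β) and prior sample size α+β.
So α+β = 15 and α/(α+β) = 0.042, giving α = 0.042·15 = 0.63 and β = 15 − 0.63 = 14.37.

α = 0.63, β = 14.37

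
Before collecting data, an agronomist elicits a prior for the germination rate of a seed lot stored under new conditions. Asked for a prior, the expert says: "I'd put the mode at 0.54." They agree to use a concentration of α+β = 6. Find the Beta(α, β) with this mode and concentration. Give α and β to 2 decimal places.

α = 3.16, β = 2.84

For α,β > 1 the Beta mode is (α−1)/(α+β−2). With α+β = 6, the mode is (α−1)/4.
Set (α−1)/4 = 0.54 → α = 1 + 0.54·4 = 3.16.
β = 6 − α = 2.84.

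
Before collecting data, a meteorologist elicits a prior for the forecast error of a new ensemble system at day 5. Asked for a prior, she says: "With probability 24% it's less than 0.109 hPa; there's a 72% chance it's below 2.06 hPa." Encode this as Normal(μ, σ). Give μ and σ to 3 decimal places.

The p-quantile of Normal(μ,σ) is μ + z_p·σ, with z_{0.24} = -0.7063 and z_{0.72} = 0.5828.
Eliminate σ: μ = (z₂·x₁ − z₁·x₂)/(z₂ − z₁) = (0.5828·0.109 − (-0.7063)·2.06)/1.289 = 1.178.
Then σ = (x₂ − x₁)/(z₂ − z₁) = (2.06 − 0.109)/1.289 = 1.513.

μ = 1.178, σ = 1.513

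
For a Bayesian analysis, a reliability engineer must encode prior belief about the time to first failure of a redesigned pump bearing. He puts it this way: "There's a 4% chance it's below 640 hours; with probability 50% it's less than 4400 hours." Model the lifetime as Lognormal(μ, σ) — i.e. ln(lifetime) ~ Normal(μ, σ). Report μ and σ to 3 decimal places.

μ ≈ 8.389, σ ≈ 1.101

If T ~ Lognormal(μ,σ) then ln T ~ Normal(μ,σ), so the p-quantile of ln T is μ + z_p·σ.
ln(640) = 6.461 and ln(4400) = 8.389; z_{0.04} = -1.751, z_{0.5} = 0.
σ = (8.389 − 6.461)/(0 − (-1.751)) = 1.101.
μ = 6.461 − (-1.751)·1.101 = 8.389.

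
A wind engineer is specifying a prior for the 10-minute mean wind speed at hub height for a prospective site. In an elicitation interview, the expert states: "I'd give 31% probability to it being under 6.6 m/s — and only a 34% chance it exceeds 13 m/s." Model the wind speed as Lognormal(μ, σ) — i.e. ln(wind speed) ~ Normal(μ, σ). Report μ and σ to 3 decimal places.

If T ~ Lognormal(μ,σ) then ln T ~ Normal(μ,σ), so the p-quantile of ln T is μ + z_p·σ.
ln(6.6) = 1.887 and ln(13) = 2.565; z_{0.31} = -0.4959, z_{0.66} = 0.4125.
σ = (2.565 − 1.887)/(0.4125 − (-0.4959)) = 0.746.
μ = 1.887 − (-0.4959)·0.746 = 2.257.

μ ≈ 2.257, σ ≈ 0.746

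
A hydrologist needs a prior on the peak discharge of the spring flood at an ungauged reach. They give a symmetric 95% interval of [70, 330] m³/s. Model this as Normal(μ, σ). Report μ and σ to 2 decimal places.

μ = 200.00, σ = 66.33

A symmetric 95% interval runs μ ± z·σ with z = 1.96.
Half-width = 130, so σ = 130/1.96 = 66.33.
μ is the interval midpoint, 200.00.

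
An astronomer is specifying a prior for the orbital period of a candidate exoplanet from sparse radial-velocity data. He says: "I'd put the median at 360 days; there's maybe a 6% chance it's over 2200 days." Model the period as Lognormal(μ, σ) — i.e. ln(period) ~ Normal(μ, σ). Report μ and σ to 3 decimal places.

μ ≈ 5.886, σ ≈ 1.164

If T ~ Lognormal(μ,σ) then ln T ~ Normal(μ,σ), so the p-quantile of ln T is μ + z_p·σ.
ln(360) = 5.886 and ln(2200) = 7.696; z_{0.5} = 0, z_{0.94} = 1.555.
σ = (7.696 − 5.886)/(1.555 − (0)) = 1.164.
μ = 5.886 − (0)·1.164 = 5.886.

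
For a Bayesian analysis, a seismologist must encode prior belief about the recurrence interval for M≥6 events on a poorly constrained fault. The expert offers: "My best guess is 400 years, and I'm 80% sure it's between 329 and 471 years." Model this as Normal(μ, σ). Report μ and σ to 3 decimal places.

μ = 400.000, σ = 55.402

A symmetric 80% interval runs μ ± z·σ with z = 1.282.
Half-width = 71, so σ = 71/1.282 = 55.402.
μ is the stated best guess, 400.000.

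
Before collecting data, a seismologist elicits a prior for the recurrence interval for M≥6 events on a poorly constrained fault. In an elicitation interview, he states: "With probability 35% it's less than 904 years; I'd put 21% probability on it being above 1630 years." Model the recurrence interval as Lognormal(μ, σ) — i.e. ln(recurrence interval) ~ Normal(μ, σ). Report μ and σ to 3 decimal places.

μ ≈ 6.997, σ ≈ 0.495

If T ~ Lognormal(μ,σ) then ln T ~ Normal(μ,σ), so the p-quantile of ln T is μ + z_p·σ.
ln(904) = 6.807 and ln(1630) = 7.396; z_{0.35} = -0.3853, z_{0.79} = 0.8064.
σ = (7.396 − 6.807)/(0.8064 − (-0.3853)) = 0.495.
μ = 6.807 − (-0.3853)·0.495 = 6.997.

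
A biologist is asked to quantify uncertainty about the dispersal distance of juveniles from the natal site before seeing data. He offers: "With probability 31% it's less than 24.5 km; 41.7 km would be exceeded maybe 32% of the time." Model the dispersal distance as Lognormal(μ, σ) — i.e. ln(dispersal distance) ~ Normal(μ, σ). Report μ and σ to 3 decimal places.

If T ~ Lognormal(μ,σ) then ln T ~ Normal(μ,σ), so the p-quantile of ln T is μ + z_p·σ.
ln(24.5) = 3.199 and ln(41.7) = 3.731; z_{0.31} = -0.4959, z_{0.68} = 0.4677.
σ = (3.731 − 3.199)/(0.4677 − (-0.4959)) = 0.552.
μ = 3.199 − (-0.4959)·0.552 = 3.472.

μ ≈ 3.472, σ ≈ 0.552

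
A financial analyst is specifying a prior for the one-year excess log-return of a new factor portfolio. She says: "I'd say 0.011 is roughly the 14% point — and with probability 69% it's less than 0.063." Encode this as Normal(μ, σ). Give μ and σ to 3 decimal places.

μ = 0.047, σ = 0.033

The p-quantile of Normal(μ,σ) is μ + z_p·σ, with z_{0.14} = -1.08 and z_{0.69} = 0.4959.
Eliminate σ: μ = (z₂·x₁ − z₁·x₂)/(z₂ − z₁) = (0.4959·0.011 − (-1.08)·0.063)/1.576 = 0.047.
Then σ = (x₂ − x₁)/(z₂ − z₁) = (0.063 − 0.011)/1.576 = 0.033.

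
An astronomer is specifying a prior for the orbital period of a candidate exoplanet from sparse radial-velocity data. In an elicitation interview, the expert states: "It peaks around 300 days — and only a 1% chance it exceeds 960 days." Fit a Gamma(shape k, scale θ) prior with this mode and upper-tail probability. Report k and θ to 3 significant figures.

k ≈ 4.28, θ ≈ 91.6

Gamma(k,θ) with k>1 has mode (k−1)θ, so θ = 300/(k−1).
Need P(X < 960) = 0.99 with θ tied to k this way. Start at k = 2, θ = 300: P(X<960) ≈ 0.829.
Too low — raise k to concentrate. Iterating converges to k ≈ 4.28.
Then θ = 300/(4.28−1) ≈ 91.6.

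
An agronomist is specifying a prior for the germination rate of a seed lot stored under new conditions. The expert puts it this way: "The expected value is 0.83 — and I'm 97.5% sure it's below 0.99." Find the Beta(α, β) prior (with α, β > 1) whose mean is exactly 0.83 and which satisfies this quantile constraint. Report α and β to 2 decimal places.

With mean 0.83 fixed, write α = 0.83s, β = 0.17s where s = α+β.
Need P(θ < 0.99) = 0.975 under Beta(0.83s, 0.17s). Normal approximation: (q−m)/√(m(1−m)/s) ≈ z_{0.975} = 1.96, so s ≈ 0.83·0.17·(1.96)²/(0.99−0.83)² = 21.2.
At s = 21.2: P(θ<0.99) ≈ 1.000. Adjusting to match 0.975 gives s ≈ 7.52.
So α = 0.83·7.52 ≈ 6.24, β = 0.17·7.52 ≈ 1.28.

α ≈ 6.24, β ≈ 1.28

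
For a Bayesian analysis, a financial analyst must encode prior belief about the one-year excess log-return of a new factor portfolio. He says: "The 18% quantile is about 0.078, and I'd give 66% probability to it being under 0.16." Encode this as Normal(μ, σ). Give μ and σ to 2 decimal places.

μ = 0.13, σ = 0.06

The p-quantile of Normal(μ,σ) is μ + z_p·σ, with z_{0.18} = -0.9154 and z_{0.66} = 0.4125.
Eliminate σ: μ = (z₂·x₁ − z₁·x₂)/(z₂ − z₁) = (0.4125·0.078 − (-0.9154)·0.16)/1.328 = 0.13.
Then σ = (x₂ − x₁)/(z₂ − z₁) = (0.16 − 0.078)/1.328 = 0.06.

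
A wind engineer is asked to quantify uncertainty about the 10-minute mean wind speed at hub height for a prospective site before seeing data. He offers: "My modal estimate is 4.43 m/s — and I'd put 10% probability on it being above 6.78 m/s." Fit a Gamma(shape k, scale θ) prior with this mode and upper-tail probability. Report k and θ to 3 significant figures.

k ≈ 11.3, θ ≈ 0.43

Gamma(k,θ) with k>1 has mode (k−1)θ, so θ = 4.43/(k−1).
Need P(X < 6.78) = 0.9 with θ tied to k this way. Start at k = 2, θ = 4.43: P(X<6.78) ≈ 0.452.
Too low — raise k to concentrate. Iterating converges to k ≈ 11.3.
Then θ = 4.43/(11.3−1) ≈ 0.43.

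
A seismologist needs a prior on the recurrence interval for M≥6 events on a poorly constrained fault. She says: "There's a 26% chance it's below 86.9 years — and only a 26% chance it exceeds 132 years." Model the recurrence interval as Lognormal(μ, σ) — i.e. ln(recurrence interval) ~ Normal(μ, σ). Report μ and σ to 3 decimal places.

If T ~ Lognormal(μ,σ) then ln T ~ Normal(μ,σ), so the p-quantile of ln T is μ + z_p·σ.
ln(86.9) = 4.465 and ln(132) = 4.883; z_{0.26} = -0.6433, z_{0.74} = 0.6433.
σ = (4.883 − 4.465)/(0.6433 − (-0.6433)) = 0.325.
μ = 4.465 − (-0.6433)·0.325 = 4.674.

μ ≈ 4.674, σ ≈ 0.325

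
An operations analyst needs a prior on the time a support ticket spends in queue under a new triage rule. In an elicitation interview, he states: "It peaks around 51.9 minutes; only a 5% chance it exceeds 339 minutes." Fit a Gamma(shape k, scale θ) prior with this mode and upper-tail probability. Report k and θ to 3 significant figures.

k ≈ 1.63, θ ≈ 82

Gamma(k,θ) with k>1 has mode (k−1)θ, so θ = 51.9/(k−1).
Need P(X < 339) = 0.95 with θ tied to k this way. Start at k = 2, θ = 51.9: P(X<339) ≈ 0.989.
Too high — lower k to spread out. Iterating converges to k ≈ 1.63.
Then θ = 51.9/(1.63−1) ≈ 82.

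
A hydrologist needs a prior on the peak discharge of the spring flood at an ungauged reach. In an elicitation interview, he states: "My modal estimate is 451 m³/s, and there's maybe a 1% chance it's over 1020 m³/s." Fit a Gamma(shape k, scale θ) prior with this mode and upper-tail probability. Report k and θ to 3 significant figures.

k ≈ 8.2, θ ≈ 62.7

Gamma(k,θ) with k>1 has mode (k−1)θ, so θ = 451/(k−1).
Need P(X < 1020) = 0.99 with θ tied to k this way. Start at k = 2, θ = 451: P(X<1020) ≈ 0.660.
Too low — raise k to concentrate. Iterating converges to k ≈ 8.2.
Then θ = 451/(8.2−1) ≈ 62.7.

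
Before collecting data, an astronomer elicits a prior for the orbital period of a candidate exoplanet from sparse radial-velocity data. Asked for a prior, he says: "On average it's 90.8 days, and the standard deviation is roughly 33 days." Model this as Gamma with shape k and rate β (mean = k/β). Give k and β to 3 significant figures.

For Gamma(k, rate β): mean = k/β, variance = k/β², so CV = 1/√k.
CV = SD/mean = 33/90.8 = 0.3634, hence k = 1/CV² = 7.57.
Then β = k/mean = 7.57/90.8 = 0.0834.

k ≈ 7.57, β ≈ 0.0834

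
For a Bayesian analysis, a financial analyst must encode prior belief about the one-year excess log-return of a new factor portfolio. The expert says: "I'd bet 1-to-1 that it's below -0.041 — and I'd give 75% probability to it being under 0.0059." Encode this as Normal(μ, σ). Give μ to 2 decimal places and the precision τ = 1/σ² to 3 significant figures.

μ = -0.04, τ = 207

The p-quantile of Normal(μ,σ) is μ + z_p·σ, with z_{0.5} = 0 and z_{0.75} = 0.6745.
Eliminate σ: μ = (z₂·x₁ − z₁·x₂)/(z₂ − z₁) = (0.6745·-0.041 − (0)·0.0059)/0.6745 = -0.04.
Then σ = (x₂ − x₁)/(z₂ − z₁) = (0.0059 − -0.041)/0.6745 = 0.07.
Precision τ = 1/σ² = 1/0.06953² = 207.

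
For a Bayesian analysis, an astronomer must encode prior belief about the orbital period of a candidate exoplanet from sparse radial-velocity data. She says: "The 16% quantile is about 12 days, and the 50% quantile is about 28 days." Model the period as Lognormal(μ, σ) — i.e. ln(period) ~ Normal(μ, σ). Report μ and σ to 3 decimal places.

μ ≈ 3.332, σ ≈ 0.852

If T ~ Lognormal(μ,σ) then ln T ~ Normal(μ,σ), so the p-quantile of ln T is μ + z_p·σ.
ln(12) = 2.485 and ln(28) = 3.332; z_{0.16} = -0.9945, z_{0.5} = 0.
σ = (3.332 − 2.485)/(0 − (-0.9945)) = 0.852.
μ = 2.485 − (-0.9945)·0.852 = 3.332.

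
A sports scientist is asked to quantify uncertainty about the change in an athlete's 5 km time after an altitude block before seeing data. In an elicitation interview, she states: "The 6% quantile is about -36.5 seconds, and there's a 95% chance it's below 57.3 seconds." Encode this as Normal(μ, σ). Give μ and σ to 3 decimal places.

For Normal(μ,σ), the p-quantile is μ + z_p·σ. Here z_{0.06} = -1.555, z_{0.95} = 1.645.
So -36.5 = μ − 1.555σ and 57.3 = μ + 1.645σ.
Subtracting: σ = (57.3 − -36.5)/(1.645 − (-1.555)) = 29.316.
Then μ = -36.5 − (-1.555)·29.316 = 9.080.

μ = 9.080, σ = 29.316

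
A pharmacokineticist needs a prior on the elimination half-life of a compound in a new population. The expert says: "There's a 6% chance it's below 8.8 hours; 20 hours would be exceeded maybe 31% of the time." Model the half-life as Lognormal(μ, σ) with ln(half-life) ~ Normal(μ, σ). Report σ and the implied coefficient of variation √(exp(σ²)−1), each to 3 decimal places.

If T ~ Lognormal(μ,σ) then ln T ~ Normal(μ,σ), so the p-quantile of ln T is μ + z_p·σ.
ln(8.8) = 2.175 and ln(20) = 2.996; z_{0.06} = -1.555, z_{0.69} = 0.4959.
σ = (2.996 − 2.175)/(0.4959 − (-1.555)) = 0.400.
μ = 2.175 − (-1.555)·0.400 = 2.797.
CV = √(exp(σ²)−1) = √(exp(0.1603)−1) = 0.417.

σ ≈ 0.400, CV ≈ 0.417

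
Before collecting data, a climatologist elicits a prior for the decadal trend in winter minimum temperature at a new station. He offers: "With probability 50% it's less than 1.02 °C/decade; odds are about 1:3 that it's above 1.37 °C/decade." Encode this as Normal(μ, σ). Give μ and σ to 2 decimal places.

μ = 1.02, σ = 0.52

The p-quantile of Normal(μ,σ) is μ + z_p·σ, with z_{0.5} = 0 and z_{0.75} = 0.6745.
Eliminate σ: μ = (z₂·x₁ − z₁·x₂)/(z₂ − z₁) = (0.6745·1.02 − (0)·1.37)/0.6745 = 1.02.
Then σ = (x₂ − x₁)/(z₂ − z₁) = (1.37 − 1.02)/0.6745 = 0.52.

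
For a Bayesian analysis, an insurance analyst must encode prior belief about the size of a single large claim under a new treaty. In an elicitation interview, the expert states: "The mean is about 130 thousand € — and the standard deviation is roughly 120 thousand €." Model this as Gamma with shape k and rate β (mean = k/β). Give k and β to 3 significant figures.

k ≈ 1.17, β ≈ 0.00903

For Gamma(k, rate β): mean = k/β, variance = k/β², so CV = 1/√k.
CV = SD/mean = 120/130 = 0.9231, hence k = 1/CV² = 1.17.
Then β = k/mean = 1.17/130 = 0.00903.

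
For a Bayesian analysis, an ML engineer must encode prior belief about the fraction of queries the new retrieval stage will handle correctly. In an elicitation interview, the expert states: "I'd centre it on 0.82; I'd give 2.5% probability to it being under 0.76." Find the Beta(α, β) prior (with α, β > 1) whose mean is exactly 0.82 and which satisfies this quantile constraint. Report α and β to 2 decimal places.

α ≈ 143.83, β ≈ 31.57

With mean 0.82 fixed, write α = 0.82s, β = 0.18s where s = α+β.
Need P(θ < 0.76) = 0.025 under Beta(0.82s, 0.18s). Normal approximation: (q−m)/√(m(1−m)/s) ≈ z_{0.025} = -1.96, so s ≈ 0.82·0.18·(-1.96)²/(0.76−0.82)² = 157.5.
At s = 157.5: P(θ<0.76) ≈ 0.031. Adjusting to match 0.025 gives s ≈ 175.41.
So α = 0.82·175.41 ≈ 143.83, β = 0.18·175.41 ≈ 31.57.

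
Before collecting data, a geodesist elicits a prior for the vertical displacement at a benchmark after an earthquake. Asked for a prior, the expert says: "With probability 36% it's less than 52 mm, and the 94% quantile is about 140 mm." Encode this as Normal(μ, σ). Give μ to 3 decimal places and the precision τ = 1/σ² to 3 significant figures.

The p-quantile of Normal(μ,σ) is μ + z_p·σ, with z_{0.36} = -0.3585 and z_{0.94} = 1.555.
Eliminate σ: μ = (z₂·x₁ − z₁·x₂)/(z₂ − z₁) = (1.555·52 − (-0.3585)·140)/1.913 = 68.487.
Then σ = (x₂ − x₁)/(z₂ − z₁) = (140 − 52)/1.913 = 45.995.
Precision τ = 1/σ² = 1/46² = 0.000473.

μ = 68.487, τ = 0.000473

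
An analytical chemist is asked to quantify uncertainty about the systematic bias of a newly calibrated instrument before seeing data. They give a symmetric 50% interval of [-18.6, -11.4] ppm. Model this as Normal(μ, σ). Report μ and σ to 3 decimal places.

μ = -15.000, σ = 5.337

A symmetric 50% interval runs μ ± z·σ with z = 0.6745.
Half-width = 3.6, so σ = 3.6/0.6745 = 5.337.
μ is the interval midpoint, -15.000.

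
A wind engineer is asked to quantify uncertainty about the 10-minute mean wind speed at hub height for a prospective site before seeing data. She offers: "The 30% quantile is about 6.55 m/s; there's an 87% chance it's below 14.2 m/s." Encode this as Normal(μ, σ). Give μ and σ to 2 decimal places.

μ = 8.98, σ = 4.63

For Normal(μ,σ), the p-quantile is μ + z_p·σ. Here z_{0.3} = -0.5244, z_{0.87} = 1.126.
So 6.55 = μ − 0.5244σ and 14.2 = μ + 1.126σ.
Subtracting: σ = (14.2 − 6.55)/(1.126 − (-0.5244)) = 4.63.
Then μ = 6.55 − (-0.5244)·4.63 = 8.98.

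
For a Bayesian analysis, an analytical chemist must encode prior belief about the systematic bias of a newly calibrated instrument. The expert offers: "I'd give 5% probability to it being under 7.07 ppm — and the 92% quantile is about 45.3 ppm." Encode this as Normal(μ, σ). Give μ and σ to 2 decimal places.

For Normal(μ,σ), the p-quantile is μ + z_p·σ. Here z_{0.05} = -1.645, z_{0.92} = 1.405.
So 7.07 = μ − 1.645σ and 45.3 = μ + 1.405σ.
Subtracting: σ = (45.3 − 7.07)/(1.405 − (-1.645)) = 12.53.
Then μ = 7.07 − (-1.645)·12.53 = 27.69.

μ = 27.69, σ = 12.53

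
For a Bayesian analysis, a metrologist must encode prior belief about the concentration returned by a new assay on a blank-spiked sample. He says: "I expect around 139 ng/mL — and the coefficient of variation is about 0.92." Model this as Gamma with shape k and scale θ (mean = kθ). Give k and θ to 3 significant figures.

For Gamma(k, scale θ): mean = kθ, variance = kθ², so CV = 1/√k.
CV = 0.92, hence k = 1/CV² = 1.18.
Then θ = mean/k = 139/1.18 = 118.

k ≈ 1.18, θ ≈ 118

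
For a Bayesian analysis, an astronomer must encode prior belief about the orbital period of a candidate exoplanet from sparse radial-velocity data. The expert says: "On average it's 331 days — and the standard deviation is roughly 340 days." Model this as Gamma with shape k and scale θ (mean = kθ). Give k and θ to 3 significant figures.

For Gamma(k, scale θ): mean = kθ, variance = kθ², so CV = 1/√k.
CV = SD/mean = 340/331 = 1.027, hence k = 1/CV² = 0.948.
Then θ = mean/k = 331/0.948 = 349.

k ≈ 0.948, θ ≈ 349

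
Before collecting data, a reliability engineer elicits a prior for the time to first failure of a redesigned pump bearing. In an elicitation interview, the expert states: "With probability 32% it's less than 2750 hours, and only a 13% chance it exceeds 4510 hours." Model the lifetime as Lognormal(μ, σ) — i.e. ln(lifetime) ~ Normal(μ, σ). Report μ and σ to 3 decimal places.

μ ≈ 8.064, σ ≈ 0.310

If T ~ Lognormal(μ,σ) then ln T ~ Normal(μ,σ), so the p-quantile of ln T is μ + z_p·σ.
ln(2750) = 7.919 and ln(4510) = 8.414; z_{0.32} = -0.4677, z_{0.87} = 1.126.
σ = (8.414 − 7.919)/(1.126 − (-0.4677)) = 0.310.
μ = 7.919 − (-0.4677)·0.310 = 8.064.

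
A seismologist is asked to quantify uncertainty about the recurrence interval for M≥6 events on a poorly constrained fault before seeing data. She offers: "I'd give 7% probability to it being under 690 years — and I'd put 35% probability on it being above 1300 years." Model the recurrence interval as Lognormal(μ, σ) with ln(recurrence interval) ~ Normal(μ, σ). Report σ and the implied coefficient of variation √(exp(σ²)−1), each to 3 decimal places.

If T ~ Lognormal(μ,σ) then ln T ~ Normal(μ,σ), so the p-quantile of ln T is μ + z_p·σ.
ln(690) = 6.537 and ln(1300) = 7.17; z_{0.07} = -1.476, z_{0.65} = 0.3853.
σ = (7.17 − 6.537)/(0.3853 − (-1.476)) = 0.340.
μ = 6.537 − (-1.476)·0.340 = 7.039.
CV = √(exp(σ²)−1) = √(exp(0.1158)−1) = 0.350.

σ ≈ 0.340, CV ≈ 0.350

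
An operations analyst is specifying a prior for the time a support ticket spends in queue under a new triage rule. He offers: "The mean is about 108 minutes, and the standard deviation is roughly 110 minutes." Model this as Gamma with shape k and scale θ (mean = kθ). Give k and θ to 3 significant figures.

For Gamma(k, scale θ): mean = kθ, variance = kθ², so CV = 1/√k.
CV = SD/mean = 110/108 = 1.019, hence k = 1/CV² = 0.964.
Then θ = mean/k = 108/0.964 = 112.

k ≈ 0.964, θ ≈ 112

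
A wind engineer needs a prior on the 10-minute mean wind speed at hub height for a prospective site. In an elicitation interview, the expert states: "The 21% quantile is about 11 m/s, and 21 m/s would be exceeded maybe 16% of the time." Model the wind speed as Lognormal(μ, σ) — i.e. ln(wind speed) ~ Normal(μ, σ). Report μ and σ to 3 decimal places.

μ ≈ 2.687, σ ≈ 0.359

If T ~ Lognormal(μ,σ) then ln T ~ Normal(μ,σ), so the p-quantile of ln T is μ + z_p·σ.
ln(11) = 2.398 and ln(21) = 3.045; z_{0.21} = -0.8064, z_{0.84} = 0.9945.
σ = (3.045 − 2.398)/(0.9945 − (-0.8064)) = 0.359.
μ = 2.398 − (-0.8064)·0.359 = 2.687.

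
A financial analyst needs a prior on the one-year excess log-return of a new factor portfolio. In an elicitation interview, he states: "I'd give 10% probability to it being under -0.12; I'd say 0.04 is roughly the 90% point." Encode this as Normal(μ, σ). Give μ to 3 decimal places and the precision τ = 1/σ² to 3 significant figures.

The p-quantile of Normal(μ,σ) is μ + z_p·σ, with z_{0.1} = -1.282 and z_{0.9} = 1.282.
Eliminate σ: μ = (z₂·x₁ − z₁·x₂)/(z₂ − z₁) = (1.282·-0.12 − (-1.282)·0.04)/2.563 = -0.040.
Then σ = (x₂ − x₁)/(z₂ − z₁) = (0.04 − -0.12)/2.563 = 0.062.
Precision τ = 1/σ² = 1/0.06242² = 257.

μ = -0.040, τ = 257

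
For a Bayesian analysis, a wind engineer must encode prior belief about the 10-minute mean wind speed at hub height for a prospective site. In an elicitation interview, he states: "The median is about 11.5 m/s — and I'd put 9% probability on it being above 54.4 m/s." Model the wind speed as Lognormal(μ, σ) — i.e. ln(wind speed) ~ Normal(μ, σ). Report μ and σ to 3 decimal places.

μ ≈ 2.442, σ ≈ 1.159

If T ~ Lognormal(μ,σ) then ln T ~ Normal(μ,σ), so the p-quantile of ln T is μ + z_p·σ.
ln(11.5) = 2.442 and ln(54.4) = 3.996; z_{0.5} = 0, z_{0.91} = 1.341.
σ = (3.996 − 2.442)/(1.341 − (0)) = 1.159.
μ = 2.442 − (0)·1.159 = 2.442.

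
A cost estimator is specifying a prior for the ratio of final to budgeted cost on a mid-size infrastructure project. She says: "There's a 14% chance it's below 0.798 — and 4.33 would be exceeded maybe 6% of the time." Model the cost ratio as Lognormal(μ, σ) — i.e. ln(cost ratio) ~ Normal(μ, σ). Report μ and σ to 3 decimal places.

μ ≈ 0.468, σ ≈ 0.642

If T ~ Lognormal(μ,σ) then ln T ~ Normal(μ,σ), so the p-quantile of ln T is μ + z_p·σ.
ln(0.798) = -0.2256 and ln(4.33) = 1.466; z_{0.14} = -1.08, z_{0.94} = 1.555.
σ = (1.466 − -0.2256)/(1.555 − (-1.08)) = 0.642.
μ = -0.2256 − (-1.08)·0.642 = 0.468.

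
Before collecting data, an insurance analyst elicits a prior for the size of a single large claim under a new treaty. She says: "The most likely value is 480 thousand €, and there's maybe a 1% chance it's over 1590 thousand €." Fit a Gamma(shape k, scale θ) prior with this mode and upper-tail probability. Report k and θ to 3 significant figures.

Gamma(k,θ) with k>1 has mode (k−1)θ, so θ = 480/(k−1).
Need P(X < 1590) = 0.99 with θ tied to k this way. Start at k = 2, θ = 480: P(X<1590) ≈ 0.843.
Too low — raise k to concentrate. Iterating converges to k ≈ 4.06.
Then θ = 480/(4.06−1) ≈ 157.

k ≈ 4.06, θ ≈ 157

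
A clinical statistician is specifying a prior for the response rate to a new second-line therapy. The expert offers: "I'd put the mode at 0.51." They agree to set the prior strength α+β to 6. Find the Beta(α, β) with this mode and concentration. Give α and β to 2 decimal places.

α = 3.04, β = 2.96

For α,β > 1 the Beta mode is (α−1)/(α+β−2). With α+β = 6, the mode is (α−1)/4.
Set (α−1)/4 = 0.51 → α = 1 + 0.51·4 = 3.04.
β = 6 − α = 2.96.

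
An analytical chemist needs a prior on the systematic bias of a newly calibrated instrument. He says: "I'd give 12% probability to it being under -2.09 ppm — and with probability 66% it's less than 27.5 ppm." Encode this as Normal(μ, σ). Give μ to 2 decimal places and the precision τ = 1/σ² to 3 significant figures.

μ = 19.81, τ = 0.00288

The p-quantile of Normal(μ,σ) is μ + z_p·σ, with z_{0.12} = -1.175 and z_{0.66} = 0.4125.
Eliminate σ: μ = (z₂·x₁ − z₁·x₂)/(z₂ − z₁) = (0.4125·-2.09 − (-1.175)·27.5)/1.587 = 19.81.
Then σ = (x₂ − x₁)/(z₂ − z₁) = (27.5 − -2.09)/1.587 = 18.64.
Precision τ = 1/σ² = 1/18.64² = 0.00288.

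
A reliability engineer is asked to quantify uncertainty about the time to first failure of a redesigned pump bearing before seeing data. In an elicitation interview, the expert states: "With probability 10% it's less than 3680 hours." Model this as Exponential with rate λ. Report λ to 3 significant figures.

λ ≈ 2.86e-05

P(T < 3680.0) = 1 − e^(−λ·3680.0) = 0.1, so λ = −ln(1−0.1)/3680.0 = −ln(0.9)/3680.0 = 2.86e-05.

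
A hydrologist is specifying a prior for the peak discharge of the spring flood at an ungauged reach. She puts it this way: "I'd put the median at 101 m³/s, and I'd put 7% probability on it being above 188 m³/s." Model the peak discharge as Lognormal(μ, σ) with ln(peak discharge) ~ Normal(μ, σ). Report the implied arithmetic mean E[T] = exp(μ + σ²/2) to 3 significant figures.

E[T] ≈ 110 m³/s

If T ~ Lognormal(μ,σ) then ln T ~ Normal(μ,σ), so the p-quantile of ln T is μ + z_p·σ.
ln(101) = 4.615 and ln(188) = 5.236; z_{0.5} = 0, z_{0.93} = 1.476.
σ = (5.236 − 4.615)/(1.476 − (0)) = 0.421.
μ = 4.615 − (0)·0.421 = 4.615.
E[T] = exp(μ + σ²/2) = exp(4.615 + 0.0886) = 110 m³/s.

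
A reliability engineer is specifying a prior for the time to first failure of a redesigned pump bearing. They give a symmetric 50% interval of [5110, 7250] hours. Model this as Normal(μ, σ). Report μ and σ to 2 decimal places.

A symmetric 50% interval runs μ ± z·σ with z = 0.6745.
Half-width = 1070, so σ = 1070/0.6745 = 1586.38.
μ is the interval midpoint, 6180.00.

μ = 6180.00, σ = 1586.38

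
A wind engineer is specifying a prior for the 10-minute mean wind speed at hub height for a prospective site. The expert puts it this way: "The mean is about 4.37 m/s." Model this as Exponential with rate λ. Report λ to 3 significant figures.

Exponential mean = 1/λ, so λ = 1/4.37 = 0.229.

λ ≈ 0.229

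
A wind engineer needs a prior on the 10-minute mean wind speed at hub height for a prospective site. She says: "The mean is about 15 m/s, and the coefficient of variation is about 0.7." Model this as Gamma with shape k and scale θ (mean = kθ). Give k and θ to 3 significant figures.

k ≈ 2.04, θ ≈ 7.35

For Gamma(k, scale θ): mean = kθ, variance = kθ², so CV = 1/√k.
CV = 0.7, hence k = 1/CV² = 2.04.
Then θ = mean/k = 15/2.04 = 7.35.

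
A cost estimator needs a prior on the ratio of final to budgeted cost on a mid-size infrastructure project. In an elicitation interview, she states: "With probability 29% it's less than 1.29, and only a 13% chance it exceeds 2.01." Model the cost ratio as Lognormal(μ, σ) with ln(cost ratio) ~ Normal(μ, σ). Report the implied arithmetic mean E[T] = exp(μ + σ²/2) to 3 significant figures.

E[T] ≈ 1.55

If T ~ Lognormal(μ,σ) then ln T ~ Normal(μ,σ), so the p-quantile of ln T is μ + z_p·σ.
ln(1.29) = 0.2546 and ln(2.01) = 0.6981; z_{0.29} = -0.5534, z_{0.87} = 1.126.
σ = (0.6981 − 0.2546)/(1.126 − (-0.5534)) = 0.264.
μ = 0.2546 − (-0.5534)·0.264 = 0.401.
E[T] = exp(μ + σ²/2) = exp(0.401 + 0.0349) = 1.55.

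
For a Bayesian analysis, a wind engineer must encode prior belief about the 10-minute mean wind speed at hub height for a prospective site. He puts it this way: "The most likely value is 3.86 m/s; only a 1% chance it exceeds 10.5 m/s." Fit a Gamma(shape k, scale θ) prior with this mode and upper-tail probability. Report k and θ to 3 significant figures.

Gamma(k,θ) with k>1 has mode (k−1)θ, so θ = 3.86/(k−1).
Need P(X < 10.5) = 0.99 with θ tied to k this way. Start at k = 2, θ = 3.86: P(X<10.5) ≈ 0.755.
Too low — raise k to concentrate. Iterating converges to k ≈ 5.6.
Then θ = 3.86/(5.6−1) ≈ 0.839.

k ≈ 5.6, θ ≈ 0.839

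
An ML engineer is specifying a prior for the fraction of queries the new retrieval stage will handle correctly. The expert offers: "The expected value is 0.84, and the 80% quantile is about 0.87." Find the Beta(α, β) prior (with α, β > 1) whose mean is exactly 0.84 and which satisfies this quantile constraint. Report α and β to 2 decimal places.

α ≈ 91.59, β ≈ 17.45

With mean 0.84 fixed, write α = 0.84s, β = 0.16s where s = α+β.
Need P(θ < 0.87) = 0.8 under Beta(0.84s, 0.16s). Normal approximation: (q−m)/√(m(1−m)/s) ≈ z_{0.8} = 0.842, so s ≈ 0.84·0.16·(0.842)²/(0.87−0.84)² = 105.8.
At s = 105.8: P(θ<0.87) ≈ 0.796. Adjusting to match 0.8 gives s ≈ 109.04.
So α = 0.84·109.04 ≈ 91.59, β = 0.16·109.04 ≈ 17.45.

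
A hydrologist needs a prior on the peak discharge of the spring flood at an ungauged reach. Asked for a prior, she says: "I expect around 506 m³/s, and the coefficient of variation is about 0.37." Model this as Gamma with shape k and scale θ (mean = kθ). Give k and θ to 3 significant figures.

For Gamma(k, scale θ): mean = kθ, variance = kθ², so CV = 1/√k.
CV = 0.37, hence k = 1/CV² = 7.3.
Then θ = mean/k = 506/7.3 = 69.3.

k ≈ 7.3, θ ≈ 69.3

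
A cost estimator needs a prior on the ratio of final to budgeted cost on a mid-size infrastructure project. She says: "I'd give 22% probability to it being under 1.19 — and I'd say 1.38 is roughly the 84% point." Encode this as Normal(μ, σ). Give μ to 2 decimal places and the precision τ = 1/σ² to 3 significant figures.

μ = 1.27, τ = 86.5

The p-quantile of Normal(μ,σ) is μ + z_p·σ, with z_{0.22} = -0.7722 and z_{0.84} = 0.9945.
Eliminate σ: μ = (z₂·x₁ − z₁·x₂)/(z₂ − z₁) = (0.9945·1.19 − (-0.7722)·1.38)/1.767 = 1.27.
Then σ = (x₂ − x₁)/(z₂ − z₁) = (1.38 − 1.19)/1.767 = 0.11.
Precision τ = 1/σ² = 1/0.1075² = 86.5.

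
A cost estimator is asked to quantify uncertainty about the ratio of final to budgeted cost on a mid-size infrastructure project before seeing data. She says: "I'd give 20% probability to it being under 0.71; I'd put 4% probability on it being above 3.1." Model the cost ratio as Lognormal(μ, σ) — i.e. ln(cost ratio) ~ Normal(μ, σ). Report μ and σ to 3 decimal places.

If T ~ Lognormal(μ,σ) then ln T ~ Normal(μ,σ), so the p-quantile of ln T is μ + z_p·σ.
ln(0.71) = -0.3425 and ln(3.1) = 1.131; z_{0.2} = -0.8416, z_{0.96} = 1.751.
σ = (1.131 − -0.3425)/(1.751 − (-0.8416)) = 0.569.
μ = -0.3425 − (-0.8416)·0.569 = 0.136.

μ ≈ 0.136, σ ≈ 0.569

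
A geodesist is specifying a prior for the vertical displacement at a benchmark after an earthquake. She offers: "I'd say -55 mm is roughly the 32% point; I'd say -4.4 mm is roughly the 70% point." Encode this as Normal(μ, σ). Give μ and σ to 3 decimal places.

For Normal(μ,σ), the p-quantile is μ + z_p·σ. Here z_{0.32} = -0.4677, z_{0.7} = 0.5244.
So -55 = μ − 0.4677σ and -4.4 = μ + 0.5244σ.
Subtracting: σ = (-4.4 − -55)/(0.5244 − (-0.4677)) = 51.003.
Then μ = -55 − (-0.4677)·51.003 = -31.146.

μ = -31.146, σ = 51.003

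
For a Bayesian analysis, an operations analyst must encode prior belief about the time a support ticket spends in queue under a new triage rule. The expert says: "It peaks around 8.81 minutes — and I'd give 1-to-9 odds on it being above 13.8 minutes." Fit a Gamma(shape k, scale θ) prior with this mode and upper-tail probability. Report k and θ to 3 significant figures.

Gamma(k,θ) with k>1 has mode (k−1)θ, so θ = 8.81/(k−1).
Need P(X < 13.8) = 0.9 with θ tied to k this way. Start at k = 2, θ = 8.81: P(X<13.8) ≈ 0.464.
Too low — raise k to concentrate. Iterating converges to k ≈ 10.3.
Then θ = 8.81/(10.3−1) ≈ 0.947.

k ≈ 10.3, θ ≈ 0.947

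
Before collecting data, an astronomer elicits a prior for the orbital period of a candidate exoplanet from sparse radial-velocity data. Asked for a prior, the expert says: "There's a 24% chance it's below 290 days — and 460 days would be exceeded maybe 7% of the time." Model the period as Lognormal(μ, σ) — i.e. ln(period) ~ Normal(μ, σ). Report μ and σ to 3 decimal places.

μ ≈ 5.819, σ ≈ 0.211

If T ~ Lognormal(μ,σ) then ln T ~ Normal(μ,σ), so the p-quantile of ln T is μ + z_p·σ.
ln(290) = 5.67 and ln(460) = 6.131; z_{0.24} = -0.7063, z_{0.93} = 1.476.
σ = (6.131 − 5.67)/(1.476 − (-0.7063)) = 0.211.
μ = 5.67 − (-0.7063)·0.211 = 5.819.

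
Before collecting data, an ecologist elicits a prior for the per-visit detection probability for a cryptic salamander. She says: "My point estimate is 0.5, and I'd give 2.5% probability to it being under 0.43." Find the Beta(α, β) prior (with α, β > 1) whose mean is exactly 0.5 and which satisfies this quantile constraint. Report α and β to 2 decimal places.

With mean 0.5 fixed, write α = 0.5s, β = 0.5s where s = α+β.
Need P(θ < 0.43) = 0.025 under Beta(0.5s, 0.5s). Normal approximation: (q−m)/√(m(1−m)/s) ≈ z_{0.025} = -1.96, so s ≈ 0.5·0.5·(-1.96)²/(0.43−0.5)² = 196.0.
At s = 196.0: P(θ<0.43) ≈ 0.025. Adjusting to match 0.025 gives s ≈ 194.56.
So α = 0.5·194.56 ≈ 97.28, β = 0.5·194.56 ≈ 97.28.

α ≈ 97.28, β ≈ 97.28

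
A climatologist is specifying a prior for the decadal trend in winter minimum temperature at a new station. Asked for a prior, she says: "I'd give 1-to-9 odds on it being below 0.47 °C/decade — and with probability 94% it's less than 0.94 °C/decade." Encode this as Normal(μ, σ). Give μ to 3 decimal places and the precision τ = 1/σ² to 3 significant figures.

The p-quantile of Normal(μ,σ) is μ + z_p·σ, with z_{0.1} = -1.282 and z_{0.94} = 1.555.
Eliminate σ: μ = (z₂·x₁ − z₁·x₂)/(z₂ − z₁) = (1.555·0.47 − (-1.282)·0.94)/2.836 = 0.682.
Then σ = (x₂ − x₁)/(z₂ − z₁) = (0.94 − 0.47)/2.836 = 0.166.
Precision τ = 1/σ² = 1/0.1657² = 36.4.

μ = 0.682, τ = 36.4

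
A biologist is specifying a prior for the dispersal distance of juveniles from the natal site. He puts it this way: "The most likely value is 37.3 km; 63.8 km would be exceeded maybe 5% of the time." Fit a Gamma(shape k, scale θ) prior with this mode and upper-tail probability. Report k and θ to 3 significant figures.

Gamma(k,θ) with k>1 has mode (k−1)θ, so θ = 37.3/(k−1).
Need P(X < 63.8) = 0.95 with θ tied to k this way. Start at k = 2, θ = 37.3: P(X<63.8) ≈ 0.510.
Too low — raise k to concentrate. Iterating converges to k ≈ 10.7.
Then θ = 37.3/(10.7−1) ≈ 3.85.

k ≈ 10.7, θ ≈ 3.85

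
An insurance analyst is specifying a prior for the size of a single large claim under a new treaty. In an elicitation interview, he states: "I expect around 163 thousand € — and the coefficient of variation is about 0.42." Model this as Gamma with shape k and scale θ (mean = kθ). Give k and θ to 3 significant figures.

k ≈ 5.67, θ ≈ 28.8

For Gamma(k, scale θ): mean = kθ, variance = kθ², so CV = 1/√k.
CV = 0.42, hence k = 1/CV² = 5.67.
Then θ = mean/k = 163/5.67 = 28.8.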